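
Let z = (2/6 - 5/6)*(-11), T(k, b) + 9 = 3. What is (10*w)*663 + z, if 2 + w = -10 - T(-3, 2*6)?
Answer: -79549/2 ≈ -39775.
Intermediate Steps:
T(k, b) = -6 (T(k, b) = -9 + 3 = -6)
w = -6 (w = -2 + (-10 - 1*(-6)) = -2 + (-10 + 6) = -2 - 4 = -6)
z = 11/2 (z = (2*(⅙) - 5*⅙)*(-11) = (⅓ - ⅚)*(-11) = -½*(-11) = 11/2 ≈ 5.5000)
(10*w)*663 + z = (10*(-6))*663 + 11/2 = -60*663 + 11/2 = -39780 + 11/2 = -79549/2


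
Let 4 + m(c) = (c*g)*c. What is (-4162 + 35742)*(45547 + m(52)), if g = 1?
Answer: 1523640260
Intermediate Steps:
m(c) = -4 + c² (m(c) = -4 + (c*1)*c = -4 + c*c = -4 + c²)
(-4162 + 35742)*(45547 + m(52)) = (-4162 + 35742)*(45547 + (-4 + 52²)) = 31580*(45547 + (-4 + 2704)) = 31580*(45547 + 2700) = 31580*48247 = 1523640260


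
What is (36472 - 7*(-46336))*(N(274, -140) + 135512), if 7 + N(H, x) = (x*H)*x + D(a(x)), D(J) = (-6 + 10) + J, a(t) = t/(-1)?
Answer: 1986714624376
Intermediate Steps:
a(t) = -t (a(t) = t*(-1) = -t)
D(J) = 4 + J
N(H, x) = -3 - x + H*x² (N(H, x) = -7 + ((x*H)*x + (4 - x)) = -7 + ((H*x)*x + (4 - x)) = -7 + (H*x² + (4 - x)) = -7 + (4 - x + H*x²) = -3 - x + H*x²)
(36472 - 7*(-46336))*(N(274, -140) + 135512) = (36472 - 7*(-46336))*((-3 - 1*(-140) + 274*(-140)²) + 135512) = (36472 + 324352)*((-3 + 140 + 274*19600) + 135512) = 360824*((-3 + 140 + 5370400) + 135512) = 360824*(5370537 + 135512) = 360824*5506049 = 1986714624376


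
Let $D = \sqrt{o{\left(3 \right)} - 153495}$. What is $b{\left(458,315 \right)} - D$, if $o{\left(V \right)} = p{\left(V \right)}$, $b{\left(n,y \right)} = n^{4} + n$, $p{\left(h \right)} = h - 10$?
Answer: $44000936154 - i \sqrt{153502} \approx 4.4001 \cdot 10^{10} - 391.79 i$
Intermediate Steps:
$p{\left(h \right)} = -10 + h$ ($p{\left(h \right)} = h - 10 = -10 + h$)
$b{\left(n,y \right)} = n + n^{4}$
$o{\left(V \right)} = -10 + V$
$D = i \sqrt{153502}$ ($D = \sqrt{\left(-10 + 3\right) - 153495} = \sqrt{-7 - 153495} = \sqrt{-153502} = i \sqrt{153502} \approx 391.79 i$)
$b{\left(458,315 \right)} - D = \left(458 + 458^{4}\right) - i \sqrt{153502} = \left(458 + 44000935696\right) - i \sqrt{153502} = 44000936154 - i \sqrt{153502}$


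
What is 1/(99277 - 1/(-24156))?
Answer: 24156/2398135213 ≈ 1.0073e-5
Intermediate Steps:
1/(99277 - 1/(-24156)) = 1/(99277 - 1*(-1/24156)) = 1/(99277 + 1/24156) = 1/(2398135213/24156) = 24156/2398135213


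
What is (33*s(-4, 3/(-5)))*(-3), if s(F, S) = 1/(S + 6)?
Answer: -55/3 ≈ -18.333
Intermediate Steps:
s(F, S) = 1/(6 + S)
(33*s(-4, 3/(-5)))*(-3) = (33/(6 + 3/(-5)))*(-3) = (33/(6 + 3*(-⅕)))*(-3) = (33/(6 - ⅗))*(-3) = (33/(27/5))*(-3) = (33*(5/27))*(-3) = (55/9)*(-3) = -55/3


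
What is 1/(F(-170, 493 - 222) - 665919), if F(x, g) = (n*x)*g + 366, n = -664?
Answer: 1/29924927 ≈ 3.3417e-8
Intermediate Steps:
F(x, g) = 366 - 664*g*x (F(x, g) = (-664*x)*g + 366 = -664*g*x + 366 = 366 - 664*g*x)
1/(F(-170, 493 - 222) - 665919) = 1/((366 - 664*(493 - 222)*(-170)) - 665919) = 1/((366 - 664*271*(-170)) - 665919) = 1/((366 + 30590480) - 665919) = 1/(30590846 - 665919) = 1/29924927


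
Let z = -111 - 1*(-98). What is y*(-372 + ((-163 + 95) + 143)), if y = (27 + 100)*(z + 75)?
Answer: -2338578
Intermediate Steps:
z = -13 (z = -111 + 98 = -13)
y = 7874 (y = (27 + 100)*(-13 + 75) = 127*62 = 7874)
y*(-372 + ((-163 + 95) + 143)) = 7874*(-372 + ((-163 + 95) + 143)) = 7874*(-372 + (-68 + 143)) = 7874*(-372 + 75) = 7874*(-297) = -2338578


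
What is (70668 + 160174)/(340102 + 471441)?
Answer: 230842/811543 ≈ 0.28445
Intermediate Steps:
(70668 + 160174)/(340102 + 471441) = 230842/811543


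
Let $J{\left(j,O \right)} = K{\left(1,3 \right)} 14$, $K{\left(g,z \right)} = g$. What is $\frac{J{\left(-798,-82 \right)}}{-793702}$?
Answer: $- \frac{1}{56693} \approx -1.7639 \cdot 10^{-5}$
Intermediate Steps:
$J{\left(j,O \right)} = 14$ ($J{\left(j,O \right)} = 1 \cdot 14 = 14$)
$\frac{J{\left(-798,-82 \right)}}{-793702} = \frac{14}{-793702} = 14 \left(- \frac{1}{793702}\right) = - \frac{1}{56693}$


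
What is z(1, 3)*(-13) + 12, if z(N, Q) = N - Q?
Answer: 38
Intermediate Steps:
z(1, 3)*(-13) + 12 = (1 - 1*3)*(-13) + 12 = (1 - 3)*(-13) + 12 = -2*(-13) + 12 = 26 + 12 = 38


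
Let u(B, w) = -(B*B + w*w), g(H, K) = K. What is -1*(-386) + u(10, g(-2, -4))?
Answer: 270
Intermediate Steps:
u(B, w) = -B² - w² (u(B, w) = -(B² + w²) = -B² - w²)
-1*(-386) + u(10, g(-2, -4)) = -1*(-386) + (-1*10² - 1*(-4)²) = 386 + (-1*100 - 1*16) = 386 + (-100 - 16) = 386 - 116 = 270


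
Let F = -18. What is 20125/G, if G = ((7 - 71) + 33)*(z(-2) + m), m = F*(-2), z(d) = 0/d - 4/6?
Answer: -60375/3286 ≈ -18.373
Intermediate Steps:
z(d) = -⅔ (z(d) = 0 - 4*⅙ = 0 - ⅔ = -⅔)
m = 36 (m = -18*(-2) = 36)
G = -3286/3 (G = ((7 - 71) + 33)*(-⅔ + 36) = (-64 + 33)*(106/3) = -31*106/3 = -3286/3 ≈ -1095.3)
20125/G = 20125/(-3286/3) = 20125*(-3/3286) = -60375/3286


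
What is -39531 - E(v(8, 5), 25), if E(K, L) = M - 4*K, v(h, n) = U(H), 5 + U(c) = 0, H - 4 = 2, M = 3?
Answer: -39554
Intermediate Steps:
H = 6 (H = 4 + 2 = 6)
U(c) = -5 (U(c) = -5 + 0 = -5)
v(h, n) = -5
E(K, L) = 3 - 4*K
-39531 - E(v(8, 5), 25) = -39531 - (3 - 4*(-5)) = -39531 - (3 + 20) = -39531 - 1*23 = -39531 - 23 = -39554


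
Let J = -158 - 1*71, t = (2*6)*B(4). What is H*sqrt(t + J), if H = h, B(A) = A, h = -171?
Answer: -171*I*sqrt(181) ≈ -2300.6*I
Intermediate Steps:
H = -171
t = 48 (t = (2*6)*4 = 12*4 = 48)
J = -229 (J = -158 - 71 = -229)
H*sqrt(t + J) = -171*sqrt(48 - 229) = -171*I*sqrt(181)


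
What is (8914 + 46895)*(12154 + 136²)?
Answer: 1710545850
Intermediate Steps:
(8914 + 46895)*(12154 + 136²) = 55809*(12154 + 18496) = 55809*30650 = 1710545850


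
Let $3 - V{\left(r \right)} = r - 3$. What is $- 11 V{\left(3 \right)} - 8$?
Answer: $-41$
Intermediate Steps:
$V{\left(r \right)} = 6 - r$ ($V{\left(r \right)} = 3 - \left(r - 3\right) = 3 - \left(-3 + r\right) = 6 - r$)
$- 11 V{\left(3 \right)} - 8 = - 11 \left(6 - 3\right) - 8 = \left(-11\right) 3 - 8 = -33 - 8 = -41$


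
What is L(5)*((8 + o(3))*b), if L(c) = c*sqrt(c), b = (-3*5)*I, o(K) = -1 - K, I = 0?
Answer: 0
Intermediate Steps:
b = 0 (b = -3*5*0 = -15*0 = 0)
L(c) = c**(3/2)
L(5)*((8 + o(3))*b) = 5**(3/2)*((8 + (-1 - 1*3))*0) = (5*sqrt(5))*((8 + (-1 - 3))*0) = (5*sqrt(5))*((8 - 4)*0) = (5*sqrt(5))*(4*0) = (5*sqrt(5))*0 = 0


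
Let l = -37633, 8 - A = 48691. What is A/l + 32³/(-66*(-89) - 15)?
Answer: 1518391841/220491747 ≈ 6.8864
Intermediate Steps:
A = -48683 (A = 8 - 1*48691 = 8 - 48691 = -48683)
A/l + 32³/(-66*(-89) - 15) = -48683/(-37633) + 32³/(-66*(-89) - 15) = -48683*(-1/37633) + 32768/(5874 - 15) = 48683/37633 + 32768/5859 = 1518391841/220491747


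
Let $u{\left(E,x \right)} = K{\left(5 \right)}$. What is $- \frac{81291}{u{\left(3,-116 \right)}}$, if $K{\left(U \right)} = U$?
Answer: $- \frac{81291}{5} \approx -16258.0$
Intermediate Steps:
$u{\left(E,x \right)} = 5$
$- \frac{81291}{u{\left(3,-116 \right)}} = - \frac{81291}{5}$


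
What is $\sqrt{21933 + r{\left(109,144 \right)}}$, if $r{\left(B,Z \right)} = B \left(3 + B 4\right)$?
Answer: $2 \sqrt{17446} \approx 264.17$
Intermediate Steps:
$r{\left(B,Z \right)} = B \left(3 + 4 B\right)$
$\sqrt{21933 + r{\left(109,144 \right)}} = \sqrt{21933 + 109 \left(3 + 4 \cdot 109\right)} = \sqrt{21933 + 109 \left(3 + 436\right)} = \sqrt{21933 + 109 \cdot 439} = \sqrt{21933 + 47851} = \sqrt{69784} = 2 \sqrt{17446}$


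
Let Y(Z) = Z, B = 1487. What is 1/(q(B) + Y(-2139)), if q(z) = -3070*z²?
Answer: -1/6788290969 ≈ -1.4731e-10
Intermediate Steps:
1/(q(B) + Y(-2139)) = 1/(-3070*1487² - 2139) = 1/(-3070*2211169 - 2139) = 1/(-6788288830 - 2139) = 1/(-6788290969) = -1/6788290969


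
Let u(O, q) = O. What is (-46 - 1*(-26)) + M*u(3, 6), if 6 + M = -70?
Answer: -248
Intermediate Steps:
M = -76 (M = -6 - 70 = -76)
(-46 - 1*(-26)) + M*u(3, 6) = (-46 - 1*(-26)) - 76*3 = (-46 + 26) - 228 = -20 - 228 = -248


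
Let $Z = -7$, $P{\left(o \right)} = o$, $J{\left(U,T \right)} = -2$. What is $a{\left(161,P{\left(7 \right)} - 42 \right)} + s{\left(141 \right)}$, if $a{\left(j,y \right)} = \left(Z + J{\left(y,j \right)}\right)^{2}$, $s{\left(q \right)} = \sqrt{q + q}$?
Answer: $81 + \sqrt{282} \approx 97.793$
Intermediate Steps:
$s{\left(q \right)} = \sqrt{2} \sqrt{q}$ ($s{\left(q \right)} = \sqrt{2 q} = \sqrt{2} \sqrt{q}$)
$a{\left(j,y \right)} = 81$ ($a{\left(j,y \right)} = \left(-7 - 2\right)^{2} = \left(-9\right)^{2} = 81$)
$a{\left(161,P{\left(7 \right)} - 42 \right)} + s{\left(141 \right)} = 81 + \sqrt{2} \sqrt{141} = 81 + \sqrt{282}$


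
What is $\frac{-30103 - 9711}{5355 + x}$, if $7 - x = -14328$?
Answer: $- \frac{19907}{9845} \approx -2.022$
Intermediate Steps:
$x = 14335$ ($x = 7 - -14328 = 7 + 14328 = 14335$)
$\frac{-30103 - 9711}{5355 + x} = \frac{-30103 - 9711}{5355 + 14335} = - \frac{39814}{19690} = \left(-39814\right) \frac{1}{19690} = - \frac{19907}{9845}$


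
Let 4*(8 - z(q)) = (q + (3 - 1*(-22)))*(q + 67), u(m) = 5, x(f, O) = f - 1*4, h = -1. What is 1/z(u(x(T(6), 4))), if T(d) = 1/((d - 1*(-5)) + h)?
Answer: -1/532 ≈ -0.0018797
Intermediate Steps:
T(d) = 1/(4 + d) (T(d) = 1/((d - 1*(-5)) - 1) = 1/((d + 5) - 1) = 1/((5 + d) - 1) = 1/(4 + d))
x(f, O) = -4 + f (x(f, O) = f - 4 = -4 + f)
z(q) = 8 - (25 + q)*(67 + q)/4 (z(q) = 8 - (q + (3 - 1*(-22)))*(q + 67)/4 = 8 - (q + (3 + 22))*(67 + q)/4 = 8 - (q + 25)*(67 + q)/4 = 8 - (25 + q)*(67 + q)/4)
1/z(u(x(T(6), 4))) = 1/(-1643/4 - 23*5 - ¼*5²) = 1/(-1643/4 - 115 - ¼*25) = 1/(-1643/4 - 115 - 25/4) = 1/(-532) = -1/532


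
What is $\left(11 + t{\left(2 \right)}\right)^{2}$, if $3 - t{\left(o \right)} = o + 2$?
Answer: $100$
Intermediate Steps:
$t{\left(o \right)} = 1 - o$ ($t{\left(o \right)} = 3 - \left(o + 2\right) = 3 - \left(2 + o\right) = 1 - o$)
$\left(11 + t{\left(2 \right)}\right)^{2} = \left(11 + \left(1 - 2\right)\right)^{2} = \left(11 - 1\right)^{2} = 10^{2} = 100$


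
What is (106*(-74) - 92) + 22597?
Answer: 14661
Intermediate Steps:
(106*(-74) - 92) + 22597 = (-7844 - 92) + 22597 = -7936 + 22597 = 14661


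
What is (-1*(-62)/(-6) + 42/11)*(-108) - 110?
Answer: 6530/11 ≈ 593.64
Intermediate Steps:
(-1*(-62)/(-6) + 42/11)*(-108) - 110 = (62*(-⅙) + 42*(1/11))*(-108) - 110 = (-31/3 + 42/11)*(-108) - 110 = -215/33*(-108) - 110 = 7740/11 - 110 = 6530/11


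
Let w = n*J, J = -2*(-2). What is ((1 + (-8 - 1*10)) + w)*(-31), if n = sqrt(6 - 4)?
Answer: 527 - 124*sqrt(2) ≈ 351.64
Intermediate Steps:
n = sqrt(2) ≈ 1.4142
J = 4
w = 4*sqrt(2) (w = sqrt(2)*4 = 4*sqrt(2) ≈ 5.6569)
((1 + (-8 - 1*10)) + w)*(-31) = ((1 + (-8 - 1*10)) + 4*sqrt(2))*(-31) = ((1 + (-8 - 10)) + 4*sqrt(2))*(-31) = ((1 - 18) + 4*sqrt(2))*(-31) = (-17 + 4*sqrt(2))*(-31) = 527 - 124*sqrt(2)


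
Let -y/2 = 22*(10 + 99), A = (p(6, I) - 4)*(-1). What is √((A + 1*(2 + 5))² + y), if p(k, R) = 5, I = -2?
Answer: 2*I*√1190 ≈ 68.993*I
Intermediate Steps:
A = -1 (A = (5 - 4)*(-1) = 1*(-1) = -1)
y = -4796 (y = -44*(10 + 99) = -44*109 = -2*2398 = -4796)
√((A + 1*(2 + 5))² + y) = √((-1 + 1*(2 + 5))² - 4796) = √((-1 + 1*7)² - 4796) = √((-1 + 7)² - 4796) = √(6² - 4796) = √(36 - 4796) = √(-4760) = 2*I*√1190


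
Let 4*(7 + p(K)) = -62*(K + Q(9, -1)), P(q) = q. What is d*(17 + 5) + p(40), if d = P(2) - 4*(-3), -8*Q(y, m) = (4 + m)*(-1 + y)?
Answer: -545/2 ≈ -272.50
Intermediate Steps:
Q(y, m) = -(-1 + y)*(4 + m)/8 (Q(y, m) = -(4 + m)*(-1 + y)/8 = -(-1 + y)*(4 + m)/8)
p(K) = 79/2 - 31*K/2 (p(K) = -7 + (-62*(K + (½ - ½*9 + (⅛)*(-1) - ⅛*(-1)*9)))/4 = -7 + (-62*(K + (½ - 9/2 - ⅛ + 9/8)))/4 = -7 + (-62*(K - 3))/4 = -7 + (-62*(-3 + K))/4 = -7 + (186 - 62*K)/4 = -7 + (93/2 - 31*K/2) = 79/2 - 31*K/2)
d = 14 (d = 2 - 4*(-3) = 2 + 12 = 14)
d*(17 + 5) + p(40) = 14*(17 + 5) + (79/2 - 31/2*40) = 14*22 + (79/2 - 620) = 308 - 1161/2 = -545/2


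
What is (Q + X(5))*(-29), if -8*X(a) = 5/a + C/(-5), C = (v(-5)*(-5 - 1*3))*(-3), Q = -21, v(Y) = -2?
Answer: 25897/40 ≈ 647.42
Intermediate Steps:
C = -48 (C = -2*(-5 - 1*3)*(-3) = -2*(-5 - 3)*(-3) = -2*(-8)*(-3) = 16*(-3) = -48)
X(a) = -6/5 - 5/(8*a) (X(a) = -(5/a - 48/(-5))/8 = -(5/a - 48*(-1/5))/8 = -(5/a + 48/5)/8 = -(48/5 + 5/a)/8 = -6/5 - 5/(8*a))
(Q + X(5))*(-29) = (-21 + (1/40)*(-25 - 48*5)/5)*(-29) = (-21 + (1/40)*(1/5)*(-25 - 240))*(-29) = (-21 + (1/40)*(1/5)*(-265))*(-29) = (-21 - 53/40)*(-29) = -893/40*(-29) = 25897/40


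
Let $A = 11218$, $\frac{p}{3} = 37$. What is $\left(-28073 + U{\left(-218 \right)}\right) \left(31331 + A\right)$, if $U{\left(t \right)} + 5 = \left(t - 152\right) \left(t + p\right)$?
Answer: $489824088$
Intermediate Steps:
$p = 111$ ($p = 3 \cdot 37 = 111$)
$U{\left(t \right)} = -5 + \left(-152 + t\right) \left(111 + t\right)$ ($U{\left(t \right)} = -5 + \left(t - 152\right) \left(t + 111\right) = -5 + \left(-152 + t\right) \left(111 + t\right)$)
$\left(-28073 + U{\left(-218 \right)}\right) \left(31331 + A\right) = \left(-28073 - \left(7939 - 47524\right)\right) \left(31331 + 11218\right) = \left(-28073 + \left(-16877 + 47524 + 8938\right)\right) 42549 = \left(-28073 + 39585\right) 42549 = 11512 \cdot 42549 = 489824088$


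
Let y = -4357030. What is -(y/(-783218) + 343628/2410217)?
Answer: -5385261705207/943862669153 ≈ -5.7056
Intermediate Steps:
-(y/(-783218) + 343628/2410217) = -(-4357030/(-783218) + 343628/2410217) = -(-4357030*(-1/783218) + 343628*(1/2410217)) = -(2178515/391609 + 343628/2410217) = -1*5385261705207/943862669153 = -5385261705207/943862669153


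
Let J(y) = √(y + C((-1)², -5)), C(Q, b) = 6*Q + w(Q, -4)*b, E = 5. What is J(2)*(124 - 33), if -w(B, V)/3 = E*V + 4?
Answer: 182*I*√58 ≈ 1386.1*I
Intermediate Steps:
w(B, V) = -12 - 15*V (w(B, V) = -3*(5*V + 4) = -3*(4 + 5*V) = -12 - 15*V)
C(Q, b) = 6*Q + 48*b (C(Q, b) = 6*Q + (-12 - 15*(-4))*b = 6*Q + (-12 + 60)*b = 6*Q + 48*b)
J(y) = √(-234 + y) (J(y) = √(y + (6*(-1)² + 48*(-5))) = √(y + (6*1 - 240)) = √(y + (6 - 240)) = √(y - 234) = √(-234 + y))
J(2)*(124 - 33) = √(-234 + 2)*(124 - 33) = √(-232)*91 = (2*I*√58)*91 = 182*I*√58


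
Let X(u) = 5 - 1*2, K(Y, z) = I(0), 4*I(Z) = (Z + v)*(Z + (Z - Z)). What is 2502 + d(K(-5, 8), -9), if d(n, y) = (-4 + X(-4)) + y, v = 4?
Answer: 2492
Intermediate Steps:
I(Z) = Z*(4 + Z)/4 (I(Z) = ((Z + 4)*(Z + (Z - Z)))/4 = ((4 + Z)*(Z + 0))/4 = ((4 + Z)*Z)/4 = (Z*(4 + Z))/4 = Z*(4 + Z)/4)
K(Y, z) = 0 (K(Y, z) = (¼)*0*(4 + 0) = (¼)*0*4 = 0)
X(u) = 3 (X(u) = 5 - 2 = 3)
d(n, y) = -1 + y (d(n, y) = (-4 + 3) + y = -1 + y)
2502 + d(K(-5, 8), -9) = 2502 + (-1 - 9) = 2502 - 10 = 2492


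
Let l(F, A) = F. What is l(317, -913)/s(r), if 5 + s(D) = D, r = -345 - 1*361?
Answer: -317/711 ≈ -0.44585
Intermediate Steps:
r = -706 (r = -345 - 361 = -706)
s(D) = -5 + D
l(317, -913)/s(r) = 317/(-5 - 706) = 317/(-711) = 317*(-1/711) = -317/711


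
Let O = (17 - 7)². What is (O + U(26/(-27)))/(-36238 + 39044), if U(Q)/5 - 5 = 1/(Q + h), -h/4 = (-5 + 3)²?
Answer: 57115/1285148 ≈ 0.044442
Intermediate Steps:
O = 100 (O = 10² = 100)
h = -16 (h = -4*(-5 + 3)² = -4*(-2)² = -4*4 = -16)
U(Q) = 25 + 5/(-16 + Q) (U(Q) = 25 + 5/(Q - 16) = 25 + 5/(-16 + Q))
(O + U(26/(-27)))/(-36238 + 39044) = (100 + 5*(-79 + 5*(26/(-27)))/(-16 + 26/(-27)))/(-36238 + 39044) = (100 + 5*(-79 + 5*(26*(-1/27)))/(-16 + 26*(-1/27)))/2806 = (100 + 5*(-79 + 5*(-26/27))/(-16 - 26/27))*(1/2806) = (100 + 5*(-79 - 130/27)/(-458/27))*(1/2806) = (100 + 5*(-27/458)*(-2263/27))*(1/2806) = (100 + 11315/458)*(1/2806) = (57115/458)*(1/2806) = 57115/1285148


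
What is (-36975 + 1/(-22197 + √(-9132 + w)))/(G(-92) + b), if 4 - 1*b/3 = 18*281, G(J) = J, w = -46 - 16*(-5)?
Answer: 9109085341761/3757944222689 + I*√9098/7515888445378 ≈ 2.424 + 1.2691e-11*I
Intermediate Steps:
w = 34 (w = -46 + 80 = 34)
b = -15162 (b = 12 - 54*281 = 12 - 3*5058 = 12 - 15174 = -15162)
(-36975 + 1/(-22197 + √(-9132 + w)))/(G(-92) + b) = (-36975 + 1/(-22197 + √(-9132 + 34)))/(-92 - 15162) = (-36975 + 1/(-22197 + √(-9098)))/(-15254) = (-36975 + 1/(-22197 + I*√9098))*(-1/15254) = 1275/526 - 1/(15254*(-22197 + I*√9098))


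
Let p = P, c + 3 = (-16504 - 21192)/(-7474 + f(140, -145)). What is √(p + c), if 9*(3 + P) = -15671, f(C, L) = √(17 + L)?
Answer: √((58594693 - 62900*I*√2)/(-3737 + 4*I*√2))/3 ≈ 9.1457e-5 + 41.739*I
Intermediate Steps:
P = -15698/9 (P = -3 + (⅑)*(-15671) = -3 - 15671/9 = -15698/9 ≈ -1744.2)
c = -3 - 37696/(-7474 + 8*I*√2) (c = -3 + (-16504 - 21192)/(-7474 + √(17 - 145)) = -3 - 37696/(-7474 + √(-128)) = -3 - 37696/(-7474 + 8*I*√2) ≈ 2.0436 + 0.0076347*I)
p = -15698/9 ≈ -1744.2
√(p + c) = √(-15698/9 + (28539373/13965201 + 75392*I*√2/13965201)) = √(-8109958183/4655067 + 75392*I*√2/13965201)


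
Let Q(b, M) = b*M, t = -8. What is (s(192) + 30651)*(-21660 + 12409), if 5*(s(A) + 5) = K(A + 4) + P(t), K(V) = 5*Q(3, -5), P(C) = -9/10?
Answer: -14168285791/50 ≈ -2.8337e+8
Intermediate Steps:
Q(b, M) = M*b
P(C) = -9/10 (P(C) = -9*1/10 = -9/10)
K(V) = -75 (K(V) = 5*(-5*3) = 5*(-15) = -75)
s(A) = -1009/50 (s(A) = -5 + (-75 - 9/10)/5 = -5 + (1/5)*(-759/10) = -5 - 759/50 = -1009/50)
(s(192) + 30651)*(-21660 + 12409) = (-1009/50 + 30651)*(-21660 + 12409) = (1531541/50)*(-9251) = -14168285791/50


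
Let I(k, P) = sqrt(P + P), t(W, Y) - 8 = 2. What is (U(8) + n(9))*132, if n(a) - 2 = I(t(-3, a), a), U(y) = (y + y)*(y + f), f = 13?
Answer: 44616 + 396*sqrt(2) ≈ 45176.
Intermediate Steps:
t(W, Y) = 10 (t(W, Y) = 8 + 2 = 10)
U(y) = 2*y*(13 + y) (U(y) = (y + y)*(y + 13) = (2*y)*(13 + y) = 2*y*(13 + y))
I(k, P) = sqrt(2)*sqrt(P) (I(k, P) = sqrt(2*P) = sqrt(2)*sqrt(P))
n(a) = 2 + sqrt(2)*sqrt(a)
(U(8) + n(9))*132 = (2*8*(13 + 8) + (2 + sqrt(2)*sqrt(9)))*132 = (2*8*21 + (2 + sqrt(2)*3))*132 = (336 + (2 + 3*sqrt(2)))*132 = (338 + 3*sqrt(2))*132 = 44616 + 396*sqrt(2)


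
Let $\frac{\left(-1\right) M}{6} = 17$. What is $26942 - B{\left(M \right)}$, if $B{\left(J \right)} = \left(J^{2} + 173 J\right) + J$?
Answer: $34286$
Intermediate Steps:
$M = -102$ ($M = \left(-6\right) 17 = -102$)
$B{\left(J \right)} = J^{2} + 174 J$
$26942 - B{\left(M \right)} = 26942 - - 102 \left(174 - 102\right) = 26942 - \left(-102\right) 72 = 26942 - -7344 = 26942 + 7344 = 34286$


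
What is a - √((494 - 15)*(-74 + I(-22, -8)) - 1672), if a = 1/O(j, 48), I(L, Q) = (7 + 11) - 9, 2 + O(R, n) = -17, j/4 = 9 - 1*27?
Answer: -1/19 - I*√32807 ≈ -0.052632 - 181.13*I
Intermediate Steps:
j = -72 (j = 4*(9 - 1*27) = 4*(9 - 27) = 4*(-18) = -72)
O(R, n) = -19 (O(R, n) = -2 - 17 = -19)
I(L, Q) = 9 (I(L, Q) = 18 - 9 = 9)
a = -1/19 (a = 1/(-19) = -1/19 ≈ -0.052632)
a - √((494 - 15)*(-74 + I(-22, -8)) - 1672) = -1/19 - √((494 - 15)*(-74 + 9) - 1672) = -1/19 - √(479*(-65) - 1672) = -1/19 - √(-31135 - 1672) = -1/19 - √(-32807) = -1/19 - I*√32807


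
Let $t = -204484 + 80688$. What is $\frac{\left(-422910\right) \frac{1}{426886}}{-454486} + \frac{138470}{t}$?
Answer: $- \frac{1679064134478860}{1501132582308901} \approx -1.1185$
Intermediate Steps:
$t = -123796$
$\frac{\left(-422910\right) \frac{1}{426886}}{-454486} + \frac{138470}{t} = \frac{\left(-422910\right) \frac{1}{426886}}{-454486} + \frac{138470}{-123796} = \left(-422910\right) \frac{1}{426886} \left(- \frac{1}{454486}\right) + 138470 \left(- \frac{1}{123796}\right) = \left(- \frac{211455}{213443}\right) \left(- \frac{1}{454486}\right) - \frac{69235}{61898} = \frac{211455}{97006855298} - \frac{69235}{61898} = - \frac{1679064134478860}{1501132582308901}$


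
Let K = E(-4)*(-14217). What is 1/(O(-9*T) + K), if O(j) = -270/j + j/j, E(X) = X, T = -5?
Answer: 1/56863 ≈ 1.7586e-5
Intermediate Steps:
O(j) = 1 - 270/j (O(j) = -270/j + 1 = 1 - 270/j)
K = 56868 (K = -4*(-14217) = 56868)
1/(O(-9*T) + K) = 1/((-270 - 9*(-5))/((-9*(-5))) + 56868) = 1/((-270 + 45)/45 + 56868) = 1/((1/45)*(-225) + 56868) = 1/(-5 + 56868) = 1/56863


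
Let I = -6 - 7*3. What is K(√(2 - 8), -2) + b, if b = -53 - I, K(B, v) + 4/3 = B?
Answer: -82/3 + I*√6 ≈ -27.333 + 2.4495*I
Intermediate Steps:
K(B, v) = -4/3 + B
I = -27 (I = -6 - 21 = -27)
b = -26 (b = -53 - 1*(-27) = -53 + 27 = -26)
K(√(2 - 8), -2) + b = (-4/3 + √(2 - 8)) - 26 = (-4/3 + √(-6)) - 26 = (-4/3 + I*√6) - 26 = -82/3 + I*√6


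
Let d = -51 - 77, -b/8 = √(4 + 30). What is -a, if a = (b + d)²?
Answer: -18560 - 2048*√34 ≈ -30502.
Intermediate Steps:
b = -8*√34 (b = -8*√(4 + 30) = -8*√34 ≈ -46.648)
d = -128
a = (-128 - 8*√34)² (a = (-8*√34 - 128)² = (-128 - 8*√34)² ≈ 30502.)
-a = -(18560 + 2048*√34) = -18560 - 2048*√34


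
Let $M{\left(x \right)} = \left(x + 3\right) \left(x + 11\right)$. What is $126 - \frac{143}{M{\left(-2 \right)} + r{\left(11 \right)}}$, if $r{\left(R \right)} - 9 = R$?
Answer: $\frac{3511}{29} \approx 121.07$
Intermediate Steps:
$r{\left(R \right)} = 9 + R$
$M{\left(x \right)} = \left(3 + x\right) \left(11 + x\right)$
$126 - \frac{143}{M{\left(-2 \right)} + r{\left(11 \right)}} = 126 - \frac{143}{\left(33 + \left(-2\right)^{2} + 14 \left(-2\right)\right) + \left(9 + 11\right)} = 126 - \frac{143}{\left(33 + 4 - 28\right) + 20} = 126 - \frac{143}{9 + 20} = 126 - \frac{143}{29} = \frac{3511}{29}$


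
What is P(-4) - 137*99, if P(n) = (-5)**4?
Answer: -12938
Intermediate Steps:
P(n) = 625
P(-4) - 137*99 = 625 - 137*99 = 625 - 13563 = -12938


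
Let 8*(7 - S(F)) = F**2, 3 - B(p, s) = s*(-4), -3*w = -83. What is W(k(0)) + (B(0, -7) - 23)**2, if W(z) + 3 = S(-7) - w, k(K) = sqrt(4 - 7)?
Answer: 54581/24 ≈ 2274.2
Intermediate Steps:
w = 83/3 (w = -1/3*(-83) = 83/3 ≈ 27.667)
k(K) = I*sqrt(3) (k(K) = sqrt(-3) = I*sqrt(3))
B(p, s) = 3 + 4*s (B(p, s) = 3 - s*(-4) = 3 - (-4)*s = 3 + 4*s)
S(F) = 7 - F**2/8
W(z) = -715/24 (W(z) = -3 + ((7 - 1/8*(-7)**2) - 1*83/3) = -3 + ((7 - 1/8*49) - 83/3) = -3 + ((7 - 49/8) - 83/3) = -3 + (7/8 - 83/3) = -3 - 643/24 = -715/24)
W(k(0)) + (B(0, -7) - 23)**2 = -715/24 + ((3 + 4*(-7)) - 23)**2 = -715/24 + ((3 - 28) - 23)**2 = -715/24 + (-25 - 23)**2 = -715/24 + (-48)**2 = -715/24 + 2304 = 54581/24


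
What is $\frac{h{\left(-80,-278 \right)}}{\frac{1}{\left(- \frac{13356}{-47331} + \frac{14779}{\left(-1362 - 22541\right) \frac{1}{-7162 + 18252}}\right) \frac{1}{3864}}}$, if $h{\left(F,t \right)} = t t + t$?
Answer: $- \frac{16593059353102657}{121431877182} \approx -1.3665 \cdot 10^{5}$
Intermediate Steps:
$h{\left(F,t \right)} = t + t^{2}$ ($h{\left(F,t \right)} = t^{2} + t = t + t^{2}$)
$\frac{h{\left(-80,-278 \right)}}{\frac{1}{\left(- \frac{13356}{-47331} + \frac{14779}{\left(-1362 - 22541\right) \frac{1}{-7162 + 18252}}\right) \frac{1}{3864}}} = \frac{\left(-278\right) \left(1 - 278\right)}{\frac{1}{\left(- \frac{13356}{-47331} + \frac{14779}{\left(-1362 - 22541\right) \frac{1}{-7162 + 18252}}\right) \frac{1}{3864}}} = \frac{\left(-278\right) \left(-277\right)}{\frac{1}{\left(\left(-13356\right) \left(- \frac{1}{47331}\right) + \frac{14779}{\left(-23903\right) \frac{1}{11090}}\right) \frac{1}{3864}}} = \frac{77006}{\frac{1}{\left(\frac{1484}{5259} + \frac{14779}{\left(-23903\right) \frac{1}{11090}}\right) \frac{1}{3864}}} = \frac{77006}{\frac{1}{\left(\frac{1484}{5259} + \frac{14779}{- \frac{23903}{11090}}\right) \frac{1}{3864}}} = \frac{77006}{\frac{1}{\left(\frac{1484}{5259} + 14779 \left(- \frac{11090}{23903}\right)\right) \frac{1}{3864}}} = \frac{77006}{\frac{1}{\left(\frac{1484}{5259} - \frac{163899110}{23903}\right) \frac{1}{3864}}} = \frac{77006}{\frac{1}{\left(- \frac{861909947438}{125705877}\right) \frac{1}{3864}}} = \frac{77006}{\frac{1}{- \frac{430954973719}{242863754364}}} = \frac{77006}{- \frac{242863754364}{430954973719}} = 77006 \left(- \frac{430954973719}{242863754364}\right) = - \frac{16593059353102657}{121431877182}$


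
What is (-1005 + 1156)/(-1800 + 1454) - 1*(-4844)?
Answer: 1675873/346 ≈ 4843.6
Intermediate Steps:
(-1005 + 1156)/(-1800 + 1454) - 1*(-4844) = 151/(-346) + 4844 = 151*(-1/346) + 4844 = -151/346 + 4844 = 1675873/346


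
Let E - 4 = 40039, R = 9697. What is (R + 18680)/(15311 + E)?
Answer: 28377/55354 ≈ 0.51265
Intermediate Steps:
E = 40043 (E = 4 + 40039 = 40043)
(R + 18680)/(15311 + E) = (9697 + 18680)/(15311 + 40043) = 28377/55354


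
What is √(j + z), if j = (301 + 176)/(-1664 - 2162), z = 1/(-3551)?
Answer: I*√23064527562278/13586126 ≈ 0.35349*I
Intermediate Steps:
z = -1/3551 ≈ -0.00028161
j = -477/3826 (j = 477/(-3826) = 477*(-1/3826) = -477/3826 ≈ -0.12467)
√(j + z) = √(-477/3826 - 1/3551) = √(-1697653/13586126) = I*√23064527562278/13586126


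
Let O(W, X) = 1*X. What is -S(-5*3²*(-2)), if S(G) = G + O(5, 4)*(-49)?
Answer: 106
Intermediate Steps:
O(W, X) = X
S(G) = -196 + G (S(G) = G + 4*(-49) = G - 196 = -196 + G)
-S(-5*3²*(-2)) = -(-196 - 5*3²*(-2)) = -(-196 - 5*9*(-2)) = -(-196 - 45*(-2)) = -(-196 + 90) = -1*(-106) = 106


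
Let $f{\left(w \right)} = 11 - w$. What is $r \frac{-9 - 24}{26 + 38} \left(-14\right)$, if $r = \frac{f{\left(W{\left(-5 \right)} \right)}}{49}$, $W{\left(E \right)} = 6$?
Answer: $\frac{165}{224} \approx 0.73661$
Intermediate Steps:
$r = \frac{5}{49}$ ($r = \frac{11 - 6}{49} = \left(11 - 6\right) \frac{1}{49} = 5 \cdot \frac{1}{49} = \frac{5}{49} \approx 0.10204$)
$r \frac{-9 - 24}{26 + 38} \left(-14\right) = \frac{5 \frac{-9 - 24}{26 + 38}}{49} \left(-14\right) = \frac{5 \left(- \frac{33}{64}\right)}{49} \left(-14\right) = \frac{5 \left(\left(-33\right) \frac{1}{64}\right)}{49} \left(-14\right) = \frac{5}{49} \left(- \frac{33}{64}\right) \left(-14\right) = \left(- \frac{165}{3136}\right) \left(-14\right) = \frac{165}{224}$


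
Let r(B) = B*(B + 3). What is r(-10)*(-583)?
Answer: -40810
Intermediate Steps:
r(B) = B*(3 + B)
r(-10)*(-583) = -10*(3 - 10)*(-583) = -10*(-7)*(-583) = 70*(-583) = -40810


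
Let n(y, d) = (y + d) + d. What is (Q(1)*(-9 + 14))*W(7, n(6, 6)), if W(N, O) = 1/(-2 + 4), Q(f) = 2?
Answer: 5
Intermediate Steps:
n(y, d) = y + 2*d (n(y, d) = (d + y) + d = y + 2*d)
W(N, O) = 1/2
(Q(1)*(-9 + 14))*W(7, n(6, 6)) = (2*(-9 + 14))*(1/2) = (2*5)*(1/2) = 10*(1/2) = 5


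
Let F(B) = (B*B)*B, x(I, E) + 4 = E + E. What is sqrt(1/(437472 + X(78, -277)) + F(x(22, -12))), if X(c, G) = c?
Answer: I*sqrt(168108418177698)/87510 ≈ 148.16*I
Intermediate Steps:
x(I, E) = -4 + 2*E (x(I, E) = -4 + (E + E) = -4 + 2*E)
F(B) = B**3 (F(B) = B**2*B = B**3)
sqrt(1/(437472 + X(78, -277)) + F(x(22, -12))) = sqrt(1/(437472 + 78) + (-4 + 2*(-12))**3) = sqrt(1/437550 + (-4 - 24)**3) = sqrt(1/437550 + (-28)**3) = sqrt(1/437550 - 21952) = sqrt(-9605097599/437550) = I*sqrt(168108418177698)/87510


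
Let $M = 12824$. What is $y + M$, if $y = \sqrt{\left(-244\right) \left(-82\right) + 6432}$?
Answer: $12824 + 2 \sqrt{6610} \approx 12987.0$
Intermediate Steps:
$y = 2 \sqrt{6610}$ ($y = \sqrt{20008 + 6432} = \sqrt{26440} = 2 \sqrt{6610} \approx 162.6$)
$y + M = 2 \sqrt{6610} + 12824 = 12824 + 2 \sqrt{6610}$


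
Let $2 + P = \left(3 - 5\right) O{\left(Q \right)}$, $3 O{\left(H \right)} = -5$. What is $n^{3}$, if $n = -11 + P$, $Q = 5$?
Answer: $- \frac{24389}{27} \approx -903.3$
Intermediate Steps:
$O{\left(H \right)} = - \frac{5}{3}$ ($O{\left(H \right)} = \frac{1}{3} \left(-5\right) = - \frac{5}{3}$)
$P = \frac{4}{3}$ ($P = -2 + \left(3 - 5\right) \left(- \frac{5}{3}\right) = -2 - - \frac{10}{3} = -2 + \frac{10}{3} = \frac{4}{3} \approx 1.3333$)
$n = - \frac{29}{3}$ ($n = -11 + \frac{4}{3} = - \frac{29}{3} \approx -9.6667$)
$n^{3} = \left(- \frac{29}{3}\right)^{3} = - \frac{24389}{27}$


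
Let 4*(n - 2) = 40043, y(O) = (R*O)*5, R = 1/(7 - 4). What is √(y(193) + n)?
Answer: √372039/6 ≈ 101.66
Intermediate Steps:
R = ⅓ (R = 1/3 = ⅓ ≈ 0.33333)
y(O) = 5*O/3 (y(O) = (O/3)*5 = 5*O/3)
n = 40051/4 (n = 2 + (¼)*40043 = 2 + 40043/4 = 40051/4 ≈ 10013.)
√(y(193) + n) = √((5/3)*193 + 40051/4) = √(965/3 + 40051/4) = √(124013/12) = √372039/6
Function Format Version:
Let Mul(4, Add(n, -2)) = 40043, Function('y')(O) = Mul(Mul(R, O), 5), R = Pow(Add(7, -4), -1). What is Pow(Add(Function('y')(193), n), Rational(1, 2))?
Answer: Mul(Rational(1, 6), Pow(372039, Rational(1, 2))) ≈ 101.66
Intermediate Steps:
R = Rational(1, 3) (R = Pow(3, -1) = Rational(1, 3) ≈ 0.33333)
Function('y')(O) = Mul(Rational(5, 3), O) (Function('y')(O) = Mul(Mul(Rational(1, 3), O), 5) = Mul(Rational(5, 3), O))
n = Rational(40051, 4) (n = Add(2, Mul(Rational(1, 4), 40043)) = Add(2, Rational(40043, 4)) = Rational(40051, 4) ≈ 10013.)
Pow(Add(Function('y')(193), n), Rational(1, 2)) = Pow(Add(Mul(Rational(5, 3), 193), Rational(40051, 4)), Rational(1, 2)) = Pow(Add(Rational(965, 3), Rational(40051, 4)), Rational(1, 2)) = Pow(Rational(124013, 12), Rational(1, 2)) = Mul(Rational(1, 6), Pow(372039, Rational(1, 2)))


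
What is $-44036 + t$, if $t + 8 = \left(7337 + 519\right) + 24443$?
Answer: $-11745$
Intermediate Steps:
$t = 32291$ ($t = -8 + \left(\left(7337 + 519\right) + 24443\right) = -8 + \left(7856 + 24443\right) = -8 + 32299 = 32291$)
$-44036 + t = -44036 + 32291 = -11745$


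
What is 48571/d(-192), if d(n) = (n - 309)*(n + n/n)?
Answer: 48571/95691 ≈ 0.50758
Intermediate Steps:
d(n) = (1 + n)*(-309 + n) (d(n) = (-309 + n)*(n + 1) = (-309 + n)*(1 + n) = (1 + n)*(-309 + n))
48571/d(-192) = 48571/(-309 + (-192)**2 - 308*(-192)) = 48571/(-309 + 36864 + 59136) = 48571/95691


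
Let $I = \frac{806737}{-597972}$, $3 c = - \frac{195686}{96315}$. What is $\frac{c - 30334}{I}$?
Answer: $\frac{1747085487158384}{77700874155} \approx 22485.0$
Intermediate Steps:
$c = - \frac{195686}{288945}$ ($c = \frac{\left(-195686\right) \frac{1}{96315}}{3} = \frac{1}{3} \left(- \frac{195686}{96315}\right) = - \frac{195686}{288945} \approx -0.67724$)
$I = - \frac{806737}{597972}$ ($I = 806737 \left(- \frac{1}{597972}\right) = - \frac{806737}{597972} \approx -1.3491$)
$\frac{c - 30334}{I} = \frac{- \frac{195686}{288945} - 30334}{- \frac{806737}{597972}} = \left(- \frac{195686}{288945} - 30334\right) \left(- \frac{597972}{806737}\right) = \left(- \frac{8765053316}{288945}\right) \left(- \frac{597972}{806737}\right) = \frac{1747085487158384}{77700874155}$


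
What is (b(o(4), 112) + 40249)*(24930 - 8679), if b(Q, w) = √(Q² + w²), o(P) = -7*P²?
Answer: 654086499 + 1820112*√2 ≈ 6.5666e+8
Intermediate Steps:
(b(o(4), 112) + 40249)*(24930 - 8679) = (√((-7*4²)² + 112²) + 40249)*(24930 - 8679) = (√((-7*16)² + 12544) + 40249)*16251 = (√((-112)² + 12544) + 40249)*16251 = (√(12544 + 12544) + 40249)*16251 = (√25088 + 40249)*16251 = (112*√2 + 40249)*16251 = (40249 + 112*√2)*16251 = 654086499 + 1820112*√2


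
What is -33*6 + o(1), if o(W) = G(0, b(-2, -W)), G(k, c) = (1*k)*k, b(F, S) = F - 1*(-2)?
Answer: -198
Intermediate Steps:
b(F, S) = 2 + F (b(F, S) = F + 2 = 2 + F)
G(k, c) = k² (G(k, c) = k*k = k²)
o(W) = 0 (o(W) = 0² = 0)
-33*6 + o(1) = -33*6 + 0 = -198 + 0 = -198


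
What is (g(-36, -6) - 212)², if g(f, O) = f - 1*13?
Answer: 68121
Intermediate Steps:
g(f, O) = -13 + f (g(f, O) = f - 13 = -13 + f)
(g(-36, -6) - 212)² = ((-13 - 36) - 212)² = (-49 - 212)² = (-261)² = 68121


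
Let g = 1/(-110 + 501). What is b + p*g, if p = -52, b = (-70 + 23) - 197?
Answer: -95456/391 ≈ -244.13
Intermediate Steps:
b = -244 (b = -47 - 197 = -244)
g = 1/391 ≈ 0.0025575
b + p*g = -244 - 52*1/391 = -244 - 52/391 = -95456/391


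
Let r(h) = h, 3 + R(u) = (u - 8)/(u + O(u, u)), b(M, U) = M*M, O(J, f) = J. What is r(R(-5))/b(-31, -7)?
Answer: -17/9610 ≈ -0.0017690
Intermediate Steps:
b(M, U) = M**2
R(u) = -3 + (-8 + u)/(2*u) (R(u) = -3 + (u - 8)/(u + u) = -3 + (-8 + u)/((2*u)) = -3 + (-8 + u)*(1/(2*u)) = -3 + (-8 + u)/(2*u))
r(R(-5))/b(-31, -7) = (-5/2 - 4/(-5))/((-31)**2) = (-5/2 - 4*(-1/5))/961 = (-5/2 + 4/5)*(1/961) = -17/10*1/961 = -17/9610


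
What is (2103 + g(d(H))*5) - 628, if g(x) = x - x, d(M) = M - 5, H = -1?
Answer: 1475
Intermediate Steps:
d(M) = -5 + M
g(x) = 0
(2103 + g(d(H))*5) - 628 = (2103 + 0*5) - 628 = (2103 + 0) - 628 = 2103 - 628 = 1475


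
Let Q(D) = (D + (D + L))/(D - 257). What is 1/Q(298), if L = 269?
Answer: 41/865 ≈ 0.047399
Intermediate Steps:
Q(D) = (269 + 2*D)/(-257 + D) (Q(D) = (D + (D + 269))/(D - 257) = (D + (269 + D))/(-257 + D) = (269 + 2*D)/(-257 + D))
1/Q(298) = 1/((269 + 2*298)/(-257 + 298)) = 1/((269 + 596)/41) = 1/((1/41)*865) = 1/(865/41) = 41/865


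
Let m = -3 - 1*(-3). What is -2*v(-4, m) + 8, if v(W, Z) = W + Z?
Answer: 16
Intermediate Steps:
m = 0 (m = -3 + 3 = 0)
-2*v(-4, m) + 8 = -2*(-4 + 0) + 8 = -2*(-4) + 8 = 8 + 8 = 16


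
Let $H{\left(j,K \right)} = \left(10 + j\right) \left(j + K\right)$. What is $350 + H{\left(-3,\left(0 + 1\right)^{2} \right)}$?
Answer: $336$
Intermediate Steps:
$H{\left(j,K \right)} = \left(10 + j\right) \left(K + j\right)$
$350 + H{\left(-3,\left(0 + 1\right)^{2} \right)} = 350 + \left(\left(-3\right)^{2} + 10 \left(0 + 1\right)^{2} + 10 \left(-3\right) + \left(0 + 1\right)^{2} \left(-3\right)\right) = 350 + \left(9 + 10 \cdot 1^{2} - 30 + 1^{2} \left(-3\right)\right) = 350 + \left(9 + 10 \cdot 1 - 30 + 1 \left(-3\right)\right) = 350 + \left(9 + 10 - 30 - 3\right) = 350 - 14 = 336$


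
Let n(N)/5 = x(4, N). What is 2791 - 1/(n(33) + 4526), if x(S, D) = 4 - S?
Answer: 12632065/4526 ≈ 2791.0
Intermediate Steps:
n(N) = 0 (n(N) = 5*(4 - 1*4) = 5*(4 - 4) = 5*0 = 0)
2791 - 1/(n(33) + 4526) = 2791 - 1/(0 + 4526) = 2791 - 1/4526 = 12632065/4526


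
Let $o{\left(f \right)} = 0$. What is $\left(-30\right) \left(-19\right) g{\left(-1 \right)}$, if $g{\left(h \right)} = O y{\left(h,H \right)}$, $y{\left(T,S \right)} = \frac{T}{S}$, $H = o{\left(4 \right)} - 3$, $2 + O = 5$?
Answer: $570$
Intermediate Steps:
$O = 3$ ($O = -2 + 5 = 3$)
$H = -3$ ($H = 0 - 3 = -3$)
$g{\left(h \right)} = - h$ ($g{\left(h \right)} = 3 \frac{h}{-3} = 3 h \left(- \frac{1}{3}\right) = 3 \left(- \frac{h}{3}\right) = - h$)
$\left(-30\right) \left(-19\right) g{\left(-1 \right)} = \left(-30\right) \left(-19\right) \left(\left(-1\right) \left(-1\right)\right) = 570 \cdot 1 = 570$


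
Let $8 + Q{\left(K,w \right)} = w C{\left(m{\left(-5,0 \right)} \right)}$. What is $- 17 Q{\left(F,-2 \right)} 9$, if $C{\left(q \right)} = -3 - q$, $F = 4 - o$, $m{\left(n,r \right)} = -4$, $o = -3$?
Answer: $1530$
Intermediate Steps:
$F = 7$ ($F = 4 - -3 = 4 + 3 = 7$)
$Q{\left(K,w \right)} = -8 + w$ ($Q{\left(K,w \right)} = -8 + w \left(-3 - -4\right) = -8 + w \left(-3 + 4\right) = -8 + w 1 = -8 + w$)
$- 17 Q{\left(F,-2 \right)} 9 = - 17 \left(-8 - 2\right) 9 = \left(-17\right) \left(-10\right) 9 = 170 \cdot 9 = 1530$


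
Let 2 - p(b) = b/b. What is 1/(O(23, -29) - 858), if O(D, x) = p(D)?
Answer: -1/857 ≈ -0.0011669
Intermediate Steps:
p(b) = 1 (p(b) = 2 - b/b = 2 - 1*1 = 2 - 1 = 1)
O(D, x) = 1
1/(O(23, -29) - 858) = 1/(1 - 858) = 1/(-857) = -1/857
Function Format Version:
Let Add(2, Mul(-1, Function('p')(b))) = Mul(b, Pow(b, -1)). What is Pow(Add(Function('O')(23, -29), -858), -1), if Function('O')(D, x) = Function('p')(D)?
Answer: Rational(-1, 857) ≈ -0.0011669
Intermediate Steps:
Function('p')(b) = 1 (Function('p')(b) = Add(2, Mul(-1, Mul(b, Pow(b, -1)))) = Add(2, Mul(-1, 1)) = Add(2, -1) = 1)
Function('O')(D, x) = 1
Pow(Add(Function('O')(23, -29), -858), -1) = Pow(Add(1, -858), -1) = Pow(-857, -1) = Rational(-1, 857)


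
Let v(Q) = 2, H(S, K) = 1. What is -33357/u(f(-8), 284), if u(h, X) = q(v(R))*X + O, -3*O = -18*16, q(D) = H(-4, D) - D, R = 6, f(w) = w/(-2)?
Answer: 33357/188 ≈ 177.43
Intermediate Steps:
f(w) = -w/2 (f(w) = w*(-1/2) = -w/2)
q(D) = 1 - D
O = 96 (O = -(-6)*16 = -1/3*(-288) = 96)
u(h, X) = 96 - X (u(h, X) = (1 - 1*2)*X + 96 = (1 - 2)*X + 96 = -X + 96 = 96 - X)
-33357/u(f(-8), 284) = -33357/(96 - 1*284) = -33357/(96 - 284) = -33357/(-188) = -33357*(-1/188) = 33357/188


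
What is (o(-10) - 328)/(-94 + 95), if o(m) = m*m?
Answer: -228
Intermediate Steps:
o(m) = m²
(o(-10) - 328)/(-94 + 95) = ((-10)² - 328)/(-94 + 95) = (100 - 328)/1 = -228*1 = -228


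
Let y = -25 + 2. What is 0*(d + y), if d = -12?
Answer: 0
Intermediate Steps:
y = -23
0*(d + y) = 0*(-12 - 23) = 0*(-35) = 0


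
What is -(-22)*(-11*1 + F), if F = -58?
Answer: -1518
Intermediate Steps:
-(-22)*(-11*1 + F) = -(-22)*(-11*1 - 58) = -(-22)*(-11 - 58) = -(-22)*(-69) = -1*1518 = -1518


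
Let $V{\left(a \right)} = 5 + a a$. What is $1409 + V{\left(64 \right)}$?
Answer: $5510$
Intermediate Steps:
$V{\left(a \right)} = 5 + a^{2}$
$1409 + V{\left(64 \right)} = 1409 + \left(5 + 64^{2}\right) = 1409 + \left(5 + 4096\right) = 1409 + 4101 = 5510$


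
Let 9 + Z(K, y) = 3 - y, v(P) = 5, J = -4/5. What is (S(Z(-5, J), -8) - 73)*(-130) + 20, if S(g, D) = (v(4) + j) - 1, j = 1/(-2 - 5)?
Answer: 63060/7 ≈ 9008.6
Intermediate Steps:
J = -⅘ (J = -4*⅕ = -⅘ ≈ -0.80000)
j = -⅐ (j = 1/(-7) = -⅐ ≈ -0.14286)
Z(K, y) = -6 - y (Z(K, y) = -9 + (3 - y) = -6 - y)
S(g, D) = 27/7 (S(g, D) = (5 - ⅐) - 1 = 34/7 - 1 = 27/7)
(S(Z(-5, J), -8) - 73)*(-130) + 20 = (27/7 - 73)*(-130) + 20 = -484/7*(-130) + 20 = 62920/7 + 20 = 63060/7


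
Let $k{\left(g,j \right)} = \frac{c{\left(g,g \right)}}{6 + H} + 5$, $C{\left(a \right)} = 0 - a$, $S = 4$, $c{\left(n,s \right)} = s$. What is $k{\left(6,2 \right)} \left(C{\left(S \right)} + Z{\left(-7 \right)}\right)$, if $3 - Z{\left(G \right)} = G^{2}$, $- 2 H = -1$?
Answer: $- \frac{3850}{13} \approx -296.15$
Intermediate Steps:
$H = \frac{1}{2}$ ($H = \left(- \frac{1}{2}\right) \left(-1\right) = \frac{1}{2} \approx 0.5$)
$Z{\left(G \right)} = 3 - G^{2}$
$C{\left(a \right)} = - a$
$k{\left(g,j \right)} = 5 + \frac{2 g}{13}$ ($k{\left(g,j \right)} = \frac{g}{6 + \frac{1}{2}} + 5 = \frac{g}{\frac{13}{2}} + 5 = \frac{2 g}{13} + 5 = 5 + \frac{2 g}{13}$)
$k{\left(6,2 \right)} \left(C{\left(S \right)} + Z{\left(-7 \right)}\right) = \left(5 + \frac{2}{13} \cdot 6\right) \left(\left(-1\right) 4 + \left(3 - \left(-7\right)^{2}\right)\right) = \left(5 + \frac{12}{13}\right) \left(-4 + \left(3 - 49\right)\right) = \frac{77 \left(-4 + \left(3 - 49\right)\right)}{13} = \frac{77 \left(-4 - 46\right)}{13} = \frac{77}{13} \left(-50\right) = - \frac{3850}{13}$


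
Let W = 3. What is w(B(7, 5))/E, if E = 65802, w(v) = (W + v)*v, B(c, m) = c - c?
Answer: 0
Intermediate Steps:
B(c, m) = 0
w(v) = v*(3 + v) (w(v) = (3 + v)*v = v*(3 + v))
w(B(7, 5))/E = (0*(3 + 0))/65802 = (0*3)*(1/65802) = 0*(1/65802) = 0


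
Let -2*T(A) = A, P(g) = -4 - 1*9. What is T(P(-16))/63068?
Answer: 13/126136 ≈ 0.00010306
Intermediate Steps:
P(g) = -13 (P(g) = -4 - 9 = -13)
T(A) = -A/2
T(P(-16))/63068 = -1/2*(-13)/63068 = (13/2)*(1/63068) = 13/126136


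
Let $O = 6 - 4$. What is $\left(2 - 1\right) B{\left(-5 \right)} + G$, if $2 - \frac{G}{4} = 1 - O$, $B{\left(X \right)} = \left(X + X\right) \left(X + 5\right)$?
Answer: $12$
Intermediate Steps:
$O = 2$
$B{\left(X \right)} = 2 X \left(5 + X\right)$
$G = 12$ ($G = 8 - 4 \left(1 - 2\right) = 8 - -4 = 8 + 4 = 12$)
$\left(2 - 1\right) B{\left(-5 \right)} + G = \left(2 - 1\right) 2 \left(-5\right) \left(5 - 5\right) + 12 = 1 \cdot 2 \left(-5\right) 0 + 12 = 1 \cdot 0 + 12 = 0 + 12 = 12$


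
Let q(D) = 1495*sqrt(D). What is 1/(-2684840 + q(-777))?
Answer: -536968/1442020488005 - 299*I*sqrt(777)/1442020488005 ≈ -3.7237e-7 - 5.7798e-9*I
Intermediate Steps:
1/(-2684840 + q(-777)) = 1/(-2684840 + 1495*sqrt(-777)) = 1/(-2684840 + 1495*(I*sqrt(777))) = 1/(-2684840 + 1495*I*sqrt(777))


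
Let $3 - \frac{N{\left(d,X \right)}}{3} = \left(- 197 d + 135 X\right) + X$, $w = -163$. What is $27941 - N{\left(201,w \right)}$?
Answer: $-157363$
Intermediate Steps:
$N{\left(d,X \right)} = 9 - 408 X + 591 d$ ($N{\left(d,X \right)} = 9 - 3 \left(\left(- 197 d + 135 X\right) + X\right) = 9 - 3 \left(- 197 d + 136 X\right) = 9 - \left(- 591 d + 408 X\right) = 9 - 408 X + 591 d$)
$27941 - N{\left(201,w \right)} = 27941 - \left(9 - -66504 + 591 \cdot 201\right) = 27941 - \left(9 + 66504 + 118791\right) = 27941 - 185304 = -157363$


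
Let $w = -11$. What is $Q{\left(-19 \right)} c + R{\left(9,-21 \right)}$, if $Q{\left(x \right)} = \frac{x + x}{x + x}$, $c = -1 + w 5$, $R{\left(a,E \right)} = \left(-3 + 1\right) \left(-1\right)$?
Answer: $-54$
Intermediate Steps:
$R{\left(a,E \right)} = 2$ ($R{\left(a,E \right)} = \left(-2\right) \left(-1\right) = 2$)
$c = -56$ ($c = -1 - 55 = -56$)
$Q{\left(x \right)} = 1$ ($Q{\left(x \right)} = \frac{2 x}{2 x} = 2 x \frac{1}{2 x} = 1$)
$Q{\left(-19 \right)} c + R{\left(9,-21 \right)} = 1 \left(-56\right) + 2 = -56 + 2 = -54$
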